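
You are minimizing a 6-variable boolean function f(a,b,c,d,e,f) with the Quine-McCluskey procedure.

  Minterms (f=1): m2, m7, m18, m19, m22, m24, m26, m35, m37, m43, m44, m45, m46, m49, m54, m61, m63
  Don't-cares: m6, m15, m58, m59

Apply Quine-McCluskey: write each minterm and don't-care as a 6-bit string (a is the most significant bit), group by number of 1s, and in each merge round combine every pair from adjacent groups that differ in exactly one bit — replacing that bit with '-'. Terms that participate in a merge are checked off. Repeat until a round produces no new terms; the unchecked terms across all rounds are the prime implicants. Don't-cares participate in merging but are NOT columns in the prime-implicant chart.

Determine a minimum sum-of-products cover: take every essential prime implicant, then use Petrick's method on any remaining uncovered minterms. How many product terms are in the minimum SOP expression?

10

[col 0] 000010*, 000110*, 000111*, 001111*, 010010*, 010011*, 010110*, 011000*, 011010*, 100011*, 100101*, 101011*, 101100*, 101101*, 101110*, 110001, 110110*, 111010*, 111011*, 111101*, 111111*
[col 1] -10110, -11010, 0-0010*, 0-0110*, 00-111, 000-10*, 00011-, 01-010, 010-10*, 01001-, 0110-0, 1-1011, 1-1101, 10-011, 10-101, 1011-0, 10110-, 111-11, 11101-, 1111-1
[col 2] 0-0-10
Prime implicants: -10110, -11010, 0-0-10, 00-111, 00011-, 01-010, 01001-, 0110-0, 1-1011, 1-1101, 10-011, 10-101, 1011-0, 10110-, 110001, 111-11, 11101-, 1111-1
PI chart (minterm → PIs covering it):
  2 | 0-0-10  (sole → essential)
  7 | 00-111,00011-
  18 | 0-0-10,01-010,01001-
  19 | 01001-  (sole → essential)
  22 | -10110,0-0-10
  24 | 0110-0  (sole → essential)
  26 | -11010,01-010,0110-0
  35 | 10-011  (sole → essential)
  37 | 10-101  (sole → essential)
  43 | 1-1011,10-011
  44 | 1011-0,10110-
  45 | 1-1101,10-101,10110-
  46 | 1011-0  (sole → essential)
  49 | 110001  (sole → essential)
  54 | -10110  (sole → essential)
  61 | 1-1101,1111-1
  63 | 111-11,1111-1
Essential prime implicants: -10110, 0-0-10, 01001-, 0110-0, 10-011, 10-101, 1011-0, 110001
Petrick residual → 00-111, 1111-1
Minimum SOP uses 10 PIs: bc'def' + a'c'ef' + a'b'def + a'bc'd'e + a'bcd'f' + ab'd'ef + ab'de'f + ab'cdf' + abc'd'e'f + abcdf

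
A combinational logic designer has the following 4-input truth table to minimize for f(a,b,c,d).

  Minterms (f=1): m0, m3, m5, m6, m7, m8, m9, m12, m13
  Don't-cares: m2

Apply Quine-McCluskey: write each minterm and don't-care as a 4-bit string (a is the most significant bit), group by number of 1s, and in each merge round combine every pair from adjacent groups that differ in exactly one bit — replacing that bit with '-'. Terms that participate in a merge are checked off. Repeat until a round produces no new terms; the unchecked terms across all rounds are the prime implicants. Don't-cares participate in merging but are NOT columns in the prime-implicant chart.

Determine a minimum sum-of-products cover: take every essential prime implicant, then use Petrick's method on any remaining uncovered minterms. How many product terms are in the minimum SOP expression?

4

Round 0: 0000✓ 0010✓ 0011✓ 0101✓ 0110✓ 0111✓ 1000✓ 1001✓ 1100✓ 1101✓
Round 1: -000 -101 0-10✓ 0-11✓ 00-0 001-✓ 01-1 011-✓ 1-00✓ 1-01✓ 100-✓ 110-✓
Round 2: 0-1- 1-0-
PIs = {-000, -101, 0-1-, 00-0, 01-1, 1-0-}
Coverage chart:
  m0: -000,00-0
  m3: 0-1- ←essential
  m5: -101,01-1
  m6: 0-1- ←essential
  m7: 0-1-,01-1
  m8: -000,1-0-
  m9: 1-0- ←essential
  m12: 1-0- ←essential
  m13: -101,1-0-
Essential: 0-1-, 1-0-
Petrick residual → -000, -101
Min cover (4 terms): b'c'd' + bc'd + a'c + ac'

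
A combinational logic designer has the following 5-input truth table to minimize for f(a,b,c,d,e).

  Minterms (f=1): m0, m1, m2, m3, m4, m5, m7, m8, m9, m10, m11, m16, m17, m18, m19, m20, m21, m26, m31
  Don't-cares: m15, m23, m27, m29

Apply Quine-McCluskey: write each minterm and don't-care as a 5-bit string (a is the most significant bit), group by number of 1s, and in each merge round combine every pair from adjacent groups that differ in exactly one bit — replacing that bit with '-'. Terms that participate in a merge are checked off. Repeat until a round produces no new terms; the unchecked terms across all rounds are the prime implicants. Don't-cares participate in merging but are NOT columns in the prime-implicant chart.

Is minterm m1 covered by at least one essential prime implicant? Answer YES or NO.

[col 0] 00000*, 00001*, 00010*, 00011*, 00100*, 00101*, 00111*, 01000*, 01001*, 01010*, 01011*, 01111*, 10000*, 10001*, 10010*, 10011*, 10100*, 10101*, 10111*, 11010*, 11011*, 11101*, 11111*
[col 1] -0000*, -0001*, -0010*, -0011*, -0100*, -0101*, -0111*, -1010*, -1011*, -1111*, 0-000*, 0-001*, 0-010*, 0-011*, 0-111*, 00-00*, 00-01*, 00-11*, 000-0*, 000-1*, 0000-*, 0001-*, 001-1*, 0010-*, 01-11*, 010-0*, 010-1*, 0100-*, 0101-*, 1-010*, 1-011*, 1-101*, 1-111*, 10-00*, 10-01*, 10-11*, 100-0*, 100-1*, 1000-*, 1001-*, 101-1*, 1010-*, 11-11*, 1101-*, 111-1*
[col 2] --010*, --011*, --111*, -0-00*, -0-01*, -0-11*, -00-0*, -00-1*, -000-*, -001-*, -01-1*, -010-*, -1-11*, -101-*, 0--11*, 0-0-0*, 0-0-1*, 0-00-*, 0-01-*, 00--1*, 00-0-*, 000--*, 010--*, 1--11*, 1-01-*, 1-1-1, 10--1*, 10-0-*, 100--*
[col 3] ---11, --01-, -0--1, -0-0-, -00--, 0-0--
Prime implicants: ---11, --01-, -0--1, -0-0-, -00--, 0-0--, 1-1-1
PI chart (minterm → PIs covering it):
  0 | -0-0-,-00--,0-0--
  1 | -0--1,-0-0-,-00--,0-0--
  2 | --01-,-00--,0-0--
  3 | ---11,--01-,-0--1,-00--,0-0--
  4 | -0-0-  (sole → essential)
  5 | -0--1,-0-0-
  7 | ---11,-0--1
  8 | 0-0--  (sole → essential)
  9 | 0-0--  (sole → essential)
  10 | --01-,0-0--
  11 | ---11,--01-,0-0--
  16 | -0-0-,-00--
  17 | -0--1,-0-0-,-00--
  18 | --01-,-00--
  19 | ---11,--01-,-0--1,-00--
  20 | -0-0-  (sole → essential)
  21 | -0--1,-0-0-,1-1-1
  26 | --01-  (sole → essential)
  31 | ---11,1-1-1
Essential prime implicants: --01-, -0-0-, 0-0--

YES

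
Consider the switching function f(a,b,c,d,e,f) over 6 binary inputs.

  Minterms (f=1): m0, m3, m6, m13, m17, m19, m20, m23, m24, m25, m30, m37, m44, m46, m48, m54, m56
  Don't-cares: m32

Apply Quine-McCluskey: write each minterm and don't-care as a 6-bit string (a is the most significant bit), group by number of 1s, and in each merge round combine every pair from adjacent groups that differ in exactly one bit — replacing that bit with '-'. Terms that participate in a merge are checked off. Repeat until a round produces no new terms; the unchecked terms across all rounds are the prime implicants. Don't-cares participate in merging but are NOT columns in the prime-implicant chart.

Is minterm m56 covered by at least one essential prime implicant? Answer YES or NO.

[col 0] 000000*, 000011*, 000110, 001101, 010001*, 010011*, 010100, 010111*, 011000*, 011001*, 011110, 100000*, 100101, 101100*, 101110*, 110000*, 110110, 111000*
[col 1] -00000, -11000, 0-0011, 01-001, 010-11, 0100-1, 01100-, 1-0000, 1011-0, 11-000
Prime implicants: -00000, -11000, 0-0011, 000110, 001101, 01-001, 010-11, 0100-1, 010100, 01100-, 011110, 1-0000, 100101, 1011-0, 11-000, 110110
PI chart (minterm → PIs covering it):
  0 | -00000  (sole → essential)
  3 | 0-0011  (sole → essential)
  6 | 000110  (sole → essential)
  13 | 001101  (sole → essential)
  17 | 01-001,0100-1
  19 | 0-0011,010-11,0100-1
  20 | 010100  (sole → essential)
  23 | 010-11  (sole → essential)
  24 | -11000,01100-
  25 | 01-001,01100-
  30 | 011110  (sole → essential)
  37 | 100101  (sole → essential)
  44 | 1011-0  (sole → essential)
  46 | 1011-0  (sole → essential)
  48 | 1-0000,11-000
  54 | 110110  (sole → essential)
  56 | -11000,11-000
Essential prime implicants: -00000, 0-0011, 000110, 001101, 010-11, 010100, 011110, 100101, 1011-0, 110110

NO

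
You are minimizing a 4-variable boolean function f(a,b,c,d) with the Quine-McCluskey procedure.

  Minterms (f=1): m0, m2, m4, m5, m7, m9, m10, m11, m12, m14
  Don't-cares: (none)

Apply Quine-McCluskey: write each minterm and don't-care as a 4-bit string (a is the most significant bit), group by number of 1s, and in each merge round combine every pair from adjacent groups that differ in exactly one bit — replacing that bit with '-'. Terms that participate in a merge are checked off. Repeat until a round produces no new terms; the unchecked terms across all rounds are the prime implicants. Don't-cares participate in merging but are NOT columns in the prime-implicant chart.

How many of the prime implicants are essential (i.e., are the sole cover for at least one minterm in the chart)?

size-2^0 implicants → 0000(✓)  0010(✓)  0100(✓)  0101(✓)  0111(✓)  1001(✓)  1010(✓)  1011(✓)  1100(✓)  1110(✓)
size-2^1 implicants → -010  -100  0-00  00-0  01-1  010-  1-10  10-1  101-  11-0
Unchecked terms (primes): -010, -100, 0-00, 00-0, 01-1, 010-, 1-10, 10-1, 101-, 11-0
Minterm coverage:
  m0 ⊆ 0-00,00-0
  m2 ⊆ -010,00-0
  m4 ⊆ -100,0-00,010-
  m5 ⊆ 01-1,010-
  m7 ⊆ 01-1 [E]
  m9 ⊆ 10-1 [E]
  m10 ⊆ -010,1-10,101-
  m11 ⊆ 10-1,101-
  m12 ⊆ -100,11-0
  m14 ⊆ 1-10,11-0
E = {01-1, 10-1}

2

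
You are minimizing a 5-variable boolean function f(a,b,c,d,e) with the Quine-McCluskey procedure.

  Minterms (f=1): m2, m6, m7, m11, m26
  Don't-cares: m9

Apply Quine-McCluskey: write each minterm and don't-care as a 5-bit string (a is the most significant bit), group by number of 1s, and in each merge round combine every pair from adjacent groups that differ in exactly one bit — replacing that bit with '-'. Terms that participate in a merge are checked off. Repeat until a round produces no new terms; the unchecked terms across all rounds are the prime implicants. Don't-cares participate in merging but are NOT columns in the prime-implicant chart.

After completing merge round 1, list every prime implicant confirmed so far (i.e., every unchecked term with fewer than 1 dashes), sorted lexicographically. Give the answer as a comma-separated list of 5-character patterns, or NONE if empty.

[col 0] 00010*, 00110*, 00111*, 01001*, 01011*, 11010
[col 1] 00-10, 0011-, 010-1
Prime implicants: 00-10, 0011-, 010-1, 11010

11010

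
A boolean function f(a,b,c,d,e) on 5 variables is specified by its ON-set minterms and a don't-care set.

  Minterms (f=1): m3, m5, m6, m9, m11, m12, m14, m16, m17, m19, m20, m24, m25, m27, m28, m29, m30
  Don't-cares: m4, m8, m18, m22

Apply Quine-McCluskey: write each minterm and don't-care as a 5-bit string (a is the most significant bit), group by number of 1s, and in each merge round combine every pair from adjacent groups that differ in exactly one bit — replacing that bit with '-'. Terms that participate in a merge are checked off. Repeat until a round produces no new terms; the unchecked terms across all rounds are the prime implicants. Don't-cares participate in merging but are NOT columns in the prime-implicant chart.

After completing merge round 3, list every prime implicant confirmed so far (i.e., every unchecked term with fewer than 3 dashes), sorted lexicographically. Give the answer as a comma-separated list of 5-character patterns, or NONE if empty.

Round 0: 00011✓ 00100✓ 00101✓ 00110✓ 01000✓ 01001✓ 01011✓ 01100✓ 01110✓ 10000✓ 10001✓ 10010✓ 10011✓ 10100✓ 10110✓ 11000✓ 11001✓ 11011✓ 11100✓ 11101✓ 11110✓
Round 1: -0011✓ -0100✓ -0110✓ -1000✓ -1001✓ -1011✓ -1100✓ -1110✓ 0-011✓ 0-100✓ 0-110✓ 001-0✓ 0010- 01-00✓ 010-1✓ 0100-✓ 011-0✓ 1-000✓ 1-001✓ 1-011✓ 1-100✓ 1-110✓ 10-00✓ 10-10✓ 100-0✓ 100-1✓ 1000-✓ 1001-✓ 101-0✓ 11-00✓ 11-01✓ 110-1✓ 1100-✓ 111-0✓ 1110-✓
Round 2: --011 --100✓ --110✓ -01-0✓ -1-00 -10-1 -100- -11-0✓ 0-1-0✓ 1--00 1-0-1 1-00- 1-1-0✓ 10--0 100-- 11-0-
Round 3: --1-0
PIs = {--011, --1-0, -1-00, -10-1, -100-, 0010-, 1--00, 1-0-1, 1-00-, 10--0, 100--, 11-0-}

--011, -1-00, -10-1, -100-, 0010-, 1--00, 1-0-1, 1-00-, 10--0, 100--, 11-0-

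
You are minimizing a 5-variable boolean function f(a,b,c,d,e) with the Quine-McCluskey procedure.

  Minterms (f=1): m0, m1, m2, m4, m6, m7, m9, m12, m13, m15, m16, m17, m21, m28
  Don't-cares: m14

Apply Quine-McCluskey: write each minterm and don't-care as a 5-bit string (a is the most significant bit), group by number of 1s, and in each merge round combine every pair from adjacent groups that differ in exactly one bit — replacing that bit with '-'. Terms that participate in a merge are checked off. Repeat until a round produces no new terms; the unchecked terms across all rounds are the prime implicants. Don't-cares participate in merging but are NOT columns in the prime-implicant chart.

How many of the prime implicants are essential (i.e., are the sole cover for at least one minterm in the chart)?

5

size-2^0 implicants → 00000(✓)  00001(✓)  00010(✓)  00100(✓)  00110(✓)  00111(✓)  01001(✓)  01100(✓)  01101(✓)  01110(✓)  01111(✓)  10000(✓)  10001(✓)  10101(✓)  11100(✓)
size-2^1 implicants → -0000(✓)  -0001(✓)  -1100  0-001  0-100(✓)  0-110(✓)  0-111(✓)  00-00(✓)  00-10(✓)  000-0(✓)  0000-(✓)  001-0(✓)  0011-(✓)  01-01  011-0(✓)  011-1(✓)  0110-(✓)  0111-(✓)  10-01  1000-(✓)
size-2^2 implicants → -000-  0-1-0  0-11-  00--0  011--
Unchecked terms (primes): -000-, -1100, 0-001, 0-1-0, 0-11-, 00--0, 01-01, 011--, 10-01
Minterm coverage:
  m0 ⊆ -000-,00--0
  m1 ⊆ -000-,0-001
  m2 ⊆ 00--0 [E]
  m4 ⊆ 0-1-0,00--0
  m6 ⊆ 0-1-0,0-11-,00--0
  m7 ⊆ 0-11- [E]
  m9 ⊆ 0-001,01-01
  m12 ⊆ -1100,0-1-0,011--
  m13 ⊆ 01-01,011--
  m15 ⊆ 0-11-,011--
  m16 ⊆ -000- [E]
  m17 ⊆ -000-,10-01
  m21 ⊆ 10-01 [E]
  m28 ⊆ -1100 [E]
E = {-000-, -1100, 0-11-, 00--0, 10-01}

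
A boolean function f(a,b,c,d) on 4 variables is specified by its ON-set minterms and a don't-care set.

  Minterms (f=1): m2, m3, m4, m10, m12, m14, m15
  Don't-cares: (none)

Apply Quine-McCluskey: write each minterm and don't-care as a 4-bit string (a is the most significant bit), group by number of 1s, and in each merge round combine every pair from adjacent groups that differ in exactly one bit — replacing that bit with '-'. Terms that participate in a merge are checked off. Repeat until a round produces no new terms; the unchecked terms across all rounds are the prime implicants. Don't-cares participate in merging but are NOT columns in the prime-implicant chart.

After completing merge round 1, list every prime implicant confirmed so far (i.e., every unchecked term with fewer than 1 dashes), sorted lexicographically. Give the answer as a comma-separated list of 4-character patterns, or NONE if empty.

NONE

size-2^0 implicants → 0010(✓)  0011(✓)  0100(✓)  1010(✓)  1100(✓)  1110(✓)  1111(✓)
size-2^1 implicants → -010  -100  001-  1-10  11-0  111-
Unchecked terms (primes): -010, -100, 001-, 1-10, 11-0, 111-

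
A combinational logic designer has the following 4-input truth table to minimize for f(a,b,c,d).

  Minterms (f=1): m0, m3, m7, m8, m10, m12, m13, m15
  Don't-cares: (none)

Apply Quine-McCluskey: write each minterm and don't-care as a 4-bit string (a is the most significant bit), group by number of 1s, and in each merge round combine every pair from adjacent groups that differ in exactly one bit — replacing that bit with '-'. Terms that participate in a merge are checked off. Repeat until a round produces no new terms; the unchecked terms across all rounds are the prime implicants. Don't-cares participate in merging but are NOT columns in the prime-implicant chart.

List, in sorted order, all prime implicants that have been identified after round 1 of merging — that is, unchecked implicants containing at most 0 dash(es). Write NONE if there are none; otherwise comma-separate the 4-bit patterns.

size-2^0 implicants → 0000(✓)  0011(✓)  0111(✓)  1000(✓)  1010(✓)  1100(✓)  1101(✓)  1111(✓)
size-2^1 implicants → -000  -111  0-11  1-00  10-0  11-1  110-
Unchecked terms (primes): -000, -111, 0-11, 1-00, 10-0, 11-1, 110-

NONE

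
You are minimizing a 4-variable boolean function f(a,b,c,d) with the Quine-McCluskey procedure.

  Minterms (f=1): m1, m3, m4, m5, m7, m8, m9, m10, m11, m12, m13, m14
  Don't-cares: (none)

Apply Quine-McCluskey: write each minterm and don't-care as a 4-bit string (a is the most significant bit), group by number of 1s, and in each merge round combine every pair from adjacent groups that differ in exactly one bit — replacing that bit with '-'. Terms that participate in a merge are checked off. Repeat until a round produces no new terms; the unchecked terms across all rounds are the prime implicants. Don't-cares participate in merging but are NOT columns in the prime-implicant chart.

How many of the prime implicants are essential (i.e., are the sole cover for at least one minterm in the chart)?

3

Round 0: 0001✓ 0011✓ 0100✓ 0101✓ 0111✓ 1000✓ 1001✓ 1010✓ 1011✓ 1100✓ 1101✓ 1110✓
Round 1: -001✓ -011✓ -100✓ -101✓ 0-01✓ 0-11✓ 00-1✓ 01-1✓ 010-✓ 1-00✓ 1-01✓ 1-10✓ 10-0✓ 10-1✓ 100-✓ 101-✓ 11-0✓ 110-✓
Round 2: --01 -0-1 -10- 0--1 1--0 1-0- 10--
PIs = {--01, -0-1, -10-, 0--1, 1--0, 1-0-, 10--}
Coverage chart:
  m1: --01,-0-1,0--1
  m3: -0-1,0--1
  m4: -10- ←essential
  m5: --01,-10-,0--1
  m7: 0--1 ←essential
  m8: 1--0,1-0-,10--
  m9: --01,-0-1,1-0-,10--
  m10: 1--0,10--
  m11: -0-1,10--
  m12: -10-,1--0,1-0-
  m13: --01,-10-,1-0-
  m14: 1--0 ←essential
Essential: -10-, 0--1, 1--0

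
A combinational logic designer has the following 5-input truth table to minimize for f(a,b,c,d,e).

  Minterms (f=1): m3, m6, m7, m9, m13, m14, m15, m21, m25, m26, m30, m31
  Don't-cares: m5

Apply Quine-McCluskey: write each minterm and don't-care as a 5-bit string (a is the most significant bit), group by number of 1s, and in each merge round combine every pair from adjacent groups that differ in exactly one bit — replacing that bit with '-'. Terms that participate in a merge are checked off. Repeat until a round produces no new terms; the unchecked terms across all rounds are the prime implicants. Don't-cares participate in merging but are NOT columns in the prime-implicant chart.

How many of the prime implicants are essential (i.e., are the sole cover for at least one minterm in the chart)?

6

[col 0] 00011*, 00101*, 00110*, 00111*, 01001*, 01101*, 01110*, 01111*, 10101*, 11001*, 11010*, 11110*, 11111*
[col 1] -0101, -1001, -1110*, -1111*, 0-101*, 0-110*, 0-111*, 00-11, 001-1*, 0011-*, 01-01, 011-1*, 0111-*, 11-10, 1111-*
[col 2] -111-, 0-1-1, 0-11-
Prime implicants: -0101, -1001, -111-, 0-1-1, 0-11-, 00-11, 01-01, 11-10
PI chart (minterm → PIs covering it):
  3 | 00-11  (sole → essential)
  6 | 0-11-  (sole → essential)
  7 | 0-1-1,0-11-,00-11
  9 | -1001,01-01
  13 | 0-1-1,01-01
  14 | -111-,0-11-
  15 | -111-,0-1-1,0-11-
  21 | -0101  (sole → essential)
  25 | -1001  (sole → essential)
  26 | 11-10  (sole → essential)
  30 | -111-,11-10
  31 | -111-  (sole → essential)
Essential prime implicants: -0101, -1001, -111-, 0-11-, 00-11, 11-10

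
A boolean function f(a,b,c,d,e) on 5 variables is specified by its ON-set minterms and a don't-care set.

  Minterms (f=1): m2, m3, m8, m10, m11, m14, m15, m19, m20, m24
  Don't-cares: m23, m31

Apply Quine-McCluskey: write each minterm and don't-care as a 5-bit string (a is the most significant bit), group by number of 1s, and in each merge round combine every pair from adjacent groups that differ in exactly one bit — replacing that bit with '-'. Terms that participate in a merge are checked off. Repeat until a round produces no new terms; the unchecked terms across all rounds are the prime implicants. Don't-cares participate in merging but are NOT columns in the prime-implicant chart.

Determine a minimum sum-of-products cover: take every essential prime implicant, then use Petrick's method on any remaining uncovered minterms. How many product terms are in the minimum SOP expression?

5

size-2^0 implicants → 00010(✓)  00011(✓)  01000(✓)  01010(✓)  01011(✓)  01110(✓)  01111(✓)  10011(✓)  10100  10111(✓)  11000(✓)  11111(✓)
size-2^1 implicants → -0011  -1000  -1111  0-010(✓)  0-011(✓)  0001-(✓)  01-10(✓)  01-11(✓)  010-0  0101-(✓)  0111-(✓)  1-111  10-11
size-2^2 implicants → 0-01-  01-1-
Unchecked terms (primes): -0011, -1000, -1111, 0-01-, 01-1-, 010-0, 1-111, 10-11, 10100
Minterm coverage:
  m2 ⊆ 0-01- [E]
  m3 ⊆ -0011,0-01-
  m8 ⊆ -1000,010-0
  m10 ⊆ 0-01-,01-1-,010-0
  m11 ⊆ 0-01-,01-1-
  m14 ⊆ 01-1- [E]
  m15 ⊆ -1111,01-1-
  m19 ⊆ -0011,10-11
  m20 ⊆ 10100 [E]
  m24 ⊆ -1000 [E]
E = {-1000, 0-01-, 01-1-, 10100}
Petrick residual → -0011
Cover = b'c'de + bc'd'e' + a'c'd + a'bd + ab'cd'e'  |cover|=5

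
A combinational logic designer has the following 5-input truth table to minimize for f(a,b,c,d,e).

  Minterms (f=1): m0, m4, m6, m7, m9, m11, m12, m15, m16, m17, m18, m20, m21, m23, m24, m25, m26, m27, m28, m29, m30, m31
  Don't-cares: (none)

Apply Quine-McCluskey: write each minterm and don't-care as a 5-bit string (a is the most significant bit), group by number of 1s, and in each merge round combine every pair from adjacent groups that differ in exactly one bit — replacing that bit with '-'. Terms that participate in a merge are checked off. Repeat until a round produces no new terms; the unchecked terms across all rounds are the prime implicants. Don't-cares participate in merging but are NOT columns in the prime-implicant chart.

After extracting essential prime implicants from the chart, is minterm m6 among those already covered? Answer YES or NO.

NO

Round 0: 00000✓ 00100✓ 00110✓ 00111✓ 01001✓ 01011✓ 01100✓ 01111✓ 10000✓ 10001✓ 10010✓ 10100✓ 10101✓ 10111✓ 11000✓ 11001✓ 11010✓ 11011✓ 11100✓ 11101✓ 11110✓ 11111✓
Round 1: -0000✓ -0100✓ -0111✓ -1001✓ -1011✓ -1100✓ -1111✓ 0-100✓ 0-111✓ 00-00✓ 001-0 0011- 01-11✓ 010-1✓ 1-000✓ 1-001✓ 1-010✓ 1-100✓ 1-101✓ 1-111✓ 10-00✓ 10-01✓ 100-0✓ 1000-✓ 101-1✓ 1010-✓ 11-00✓ 11-01✓ 11-10✓ 11-11✓ 110-0✓ 110-1✓ 1100-✓ 1101-✓ 111-0✓ 111-1✓ 1110-✓ 1111-✓
Round 2: --100 --111 -0-00 -1-11 -10-1 1--00✓ 1--01✓ 1-0-0 1-00-✓ 1-1-1 1-10-✓ 10-0-✓ 11--0✓ 11--1✓ 11-0-✓ 11-1-✓ 110--✓ 111--✓
Round 3: 1--0- 11---
PIs = {--100, --111, -0-00, -1-11, -10-1, 001-0, 0011-, 1--0-, 1-0-0, 1-1-1, 11---}
Coverage chart:
  m0: -0-00 ←essential
  m4: --100,-0-00,001-0
  m6: 001-0,0011-
  m7: --111,0011-
  m9: -10-1 ←essential
  m11: -1-11,-10-1
  m12: --100 ←essential
  m15: --111,-1-11
  m16: -0-00,1--0-,1-0-0
  m17: 1--0- ←essential
  m18: 1-0-0 ←essential
  m20: --100,-0-00,1--0-
  m21: 1--0-,1-1-1
  m23: --111,1-1-1
  m24: 1--0-,1-0-0,11---
  m25: -10-1,1--0-,11---
  m26: 1-0-0,11---
  m27: -1-11,-10-1,11---
  m28: --100,1--0-,11---
  m29: 1--0-,1-1-1,11---
  m30: 11--- ←essential
  m31: --111,-1-11,1-1-1,11---
Essential: --100, -0-00, -10-1, 1--0-, 1-0-0, 11---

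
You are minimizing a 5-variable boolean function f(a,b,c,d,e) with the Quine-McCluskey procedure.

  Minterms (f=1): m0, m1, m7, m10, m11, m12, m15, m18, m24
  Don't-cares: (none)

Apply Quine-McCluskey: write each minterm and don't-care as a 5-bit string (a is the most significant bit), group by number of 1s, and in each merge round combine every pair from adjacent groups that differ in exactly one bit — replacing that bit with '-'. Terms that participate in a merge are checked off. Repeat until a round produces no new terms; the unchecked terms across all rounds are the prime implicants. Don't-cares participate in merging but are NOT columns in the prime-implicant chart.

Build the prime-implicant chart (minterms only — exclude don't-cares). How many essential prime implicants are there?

6

Round 0: 00000✓ 00001✓ 00111✓ 01010✓ 01011✓ 01100 01111✓ 10010 11000
Round 1: 0-111 0000- 01-11 0101-
PIs = {0-111, 0000-, 01-11, 0101-, 01100, 10010, 11000}
Coverage chart:
  m0: 0000- ←essential
  m1: 0000- ←essential
  m7: 0-111 ←essential
  m10: 0101- ←essential
  m11: 01-11,0101-
  m12: 01100 ←essential
  m15: 0-111,01-11
  m18: 10010 ←essential
  m24: 11000 ←essential
Essential: 0-111, 0000-, 0101-, 01100, 10010, 11000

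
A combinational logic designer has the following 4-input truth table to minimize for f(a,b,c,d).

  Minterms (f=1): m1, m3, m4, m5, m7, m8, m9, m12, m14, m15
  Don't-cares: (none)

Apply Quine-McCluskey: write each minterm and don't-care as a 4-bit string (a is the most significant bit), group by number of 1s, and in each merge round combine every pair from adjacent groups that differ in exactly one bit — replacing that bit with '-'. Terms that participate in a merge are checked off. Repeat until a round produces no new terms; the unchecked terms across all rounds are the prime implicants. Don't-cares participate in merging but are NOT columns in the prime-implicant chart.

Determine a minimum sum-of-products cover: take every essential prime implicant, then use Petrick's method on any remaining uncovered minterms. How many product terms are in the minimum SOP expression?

4

[col 0] 0001*, 0011*, 0100*, 0101*, 0111*, 1000*, 1001*, 1100*, 1110*, 1111*
[col 1] -001, -100, -111, 0-01*, 0-11*, 00-1*, 01-1*, 010-, 1-00, 100-, 11-0, 111-
[col 2] 0--1
Prime implicants: -001, -100, -111, 0--1, 010-, 1-00, 100-, 11-0, 111-
PI chart (minterm → PIs covering it):
  1 | -001,0--1
  3 | 0--1  (sole → essential)
  4 | -100,010-
  5 | 0--1,010-
  7 | -111,0--1
  8 | 1-00,100-
  9 | -001,100-
  12 | -100,1-00,11-0
  14 | 11-0,111-
  15 | -111,111-
Essential prime implicants: 0--1
Petrick residual → -100, 100-, 111-
Minimum SOP uses 4 PIs: bc'd' + a'd + ab'c' + abc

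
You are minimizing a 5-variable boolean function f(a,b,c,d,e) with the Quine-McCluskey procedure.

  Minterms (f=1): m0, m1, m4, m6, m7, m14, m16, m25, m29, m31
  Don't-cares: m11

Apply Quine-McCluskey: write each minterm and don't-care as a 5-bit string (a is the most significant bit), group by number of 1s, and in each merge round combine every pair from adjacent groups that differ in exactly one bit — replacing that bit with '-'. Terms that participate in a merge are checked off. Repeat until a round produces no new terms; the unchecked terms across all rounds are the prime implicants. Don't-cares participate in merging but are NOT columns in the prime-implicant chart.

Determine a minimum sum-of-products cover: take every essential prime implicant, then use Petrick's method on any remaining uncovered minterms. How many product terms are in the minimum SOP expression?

7

[col 0] 00000*, 00001*, 00100*, 00110*, 00111*, 01011, 01110*, 10000*, 11001*, 11101*, 11111*
[col 1] -0000, 0-110, 00-00, 0000-, 001-0, 0011-, 11-01, 111-1
Prime implicants: -0000, 0-110, 00-00, 0000-, 001-0, 0011-, 01011, 11-01, 111-1
PI chart (minterm → PIs covering it):
  0 | -0000,00-00,0000-
  1 | 0000-  (sole → essential)
  4 | 00-00,001-0
  6 | 0-110,001-0,0011-
  7 | 0011-  (sole → essential)
  14 | 0-110  (sole → essential)
  16 | -0000  (sole → essential)
  25 | 11-01  (sole → essential)
  29 | 11-01,111-1
  31 | 111-1  (sole → essential)
Essential prime implicants: -0000, 0-110, 0000-, 0011-, 11-01, 111-1
Petrick residual → 00-00
Minimum SOP uses 7 PIs: b'c'd'e' + a'cde' + a'b'd'e' + a'b'c'd' + a'b'cd + abd'e + abce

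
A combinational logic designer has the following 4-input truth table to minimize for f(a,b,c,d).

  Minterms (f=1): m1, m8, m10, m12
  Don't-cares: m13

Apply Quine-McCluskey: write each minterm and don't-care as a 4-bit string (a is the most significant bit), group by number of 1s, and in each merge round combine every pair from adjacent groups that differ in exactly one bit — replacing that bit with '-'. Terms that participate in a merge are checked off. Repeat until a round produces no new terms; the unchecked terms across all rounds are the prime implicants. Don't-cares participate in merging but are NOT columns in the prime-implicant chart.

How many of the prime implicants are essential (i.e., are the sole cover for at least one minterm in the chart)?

2

size-2^0 implicants → 0001  1000(✓)  1010(✓)  1100(✓)  1101(✓)
size-2^1 implicants → 1-00  10-0  110-
Unchecked terms (primes): 0001, 1-00, 10-0, 110-
Minterm coverage:
  m1 ⊆ 0001 [E]
  m8 ⊆ 1-00,10-0
  m10 ⊆ 10-0 [E]
  m12 ⊆ 1-00,110-
E = {0001, 10-0}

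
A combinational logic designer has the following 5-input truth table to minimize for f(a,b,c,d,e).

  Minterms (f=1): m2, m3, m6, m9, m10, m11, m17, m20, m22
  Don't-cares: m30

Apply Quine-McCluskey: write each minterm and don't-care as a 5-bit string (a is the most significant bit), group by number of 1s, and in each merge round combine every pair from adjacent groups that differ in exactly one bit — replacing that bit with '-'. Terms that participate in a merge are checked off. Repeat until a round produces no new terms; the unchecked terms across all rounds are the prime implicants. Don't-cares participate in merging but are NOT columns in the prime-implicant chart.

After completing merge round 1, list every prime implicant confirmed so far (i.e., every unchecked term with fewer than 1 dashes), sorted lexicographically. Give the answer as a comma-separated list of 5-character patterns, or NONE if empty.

10001

Round 0: 00010✓ 00011✓ 00110✓ 01001✓ 01010✓ 01011✓ 10001 10100✓ 10110✓ 11110✓
Round 1: -0110 0-010✓ 0-011✓ 00-10 0001-✓ 010-1 0101-✓ 1-110 101-0
Round 2: 0-01-
PIs = {-0110, 0-01-, 00-10, 010-1, 1-110, 10001, 101-0}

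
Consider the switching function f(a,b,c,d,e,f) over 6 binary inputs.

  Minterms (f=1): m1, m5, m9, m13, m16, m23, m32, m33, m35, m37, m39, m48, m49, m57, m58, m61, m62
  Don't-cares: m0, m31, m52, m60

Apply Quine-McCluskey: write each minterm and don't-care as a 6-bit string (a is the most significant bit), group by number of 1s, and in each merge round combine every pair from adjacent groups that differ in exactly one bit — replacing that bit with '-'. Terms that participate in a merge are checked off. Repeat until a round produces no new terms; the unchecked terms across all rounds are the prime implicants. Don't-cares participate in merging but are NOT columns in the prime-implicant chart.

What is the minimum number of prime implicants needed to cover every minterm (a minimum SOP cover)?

[col 0] 000000*, 000001*, 000101*, 001001*, 001101*, 010000*, 010111*, 011111*, 100000*, 100001*, 100011*, 100101*, 100111*, 110000*, 110001*, 110100*, 111001*, 111010*, 111100*, 111101*, 111110*
[col 1] -00000*, -00001*, -00101*, -10000*, 0-0000*, 00-001*, 00-101*, 000-01*, 00000-*, 001-01*, 01-111, 1-0000*, 1-0001*, 100-01*, 100-11*, 1000-1*, 10000-*, 1001-1*, 11-001, 11-100, 110-00, 11000-*, 111-01, 111-10, 1111-0, 11110-
[col 2] --0000, -00-01, -0000-, 00--01, 1-000-, 100--1
Prime implicants: --0000, -00-01, -0000-, 00--01, 01-111, 1-000-, 100--1, 11-001, 11-100, 110-00, 111-01, 111-10, 1111-0, 11110-
PI chart (minterm → PIs covering it):
  1 | -00-01,-0000-,00--01
  5 | -00-01,00--01
  9 | 00--01  (sole → essential)
  13 | 00--01  (sole → essential)
  16 | --0000  (sole → essential)
  23 | 01-111  (sole → essential)
  32 | --0000,-0000-,1-000-
  33 | -00-01,-0000-,1-000-,100--1
  35 | 100--1  (sole → essential)
  37 | -00-01,100--1
  39 | 100--1  (sole → essential)
  48 | --0000,1-000-,110-00
  49 | 1-000-,11-001
  57 | 11-001,111-01
  58 | 111-10  (sole → essential)
  61 | 111-01,11110-
  62 | 111-10,1111-0
Essential prime implicants: --0000, 00--01, 01-111, 100--1, 111-10
Petrick residual → 1-000-, 111-01
Minimum SOP uses 7 PIs: c'd'e'f' + a'b'e'f + a'bdef + ac'd'e' + ab'c'f + abce'f + abcef'

7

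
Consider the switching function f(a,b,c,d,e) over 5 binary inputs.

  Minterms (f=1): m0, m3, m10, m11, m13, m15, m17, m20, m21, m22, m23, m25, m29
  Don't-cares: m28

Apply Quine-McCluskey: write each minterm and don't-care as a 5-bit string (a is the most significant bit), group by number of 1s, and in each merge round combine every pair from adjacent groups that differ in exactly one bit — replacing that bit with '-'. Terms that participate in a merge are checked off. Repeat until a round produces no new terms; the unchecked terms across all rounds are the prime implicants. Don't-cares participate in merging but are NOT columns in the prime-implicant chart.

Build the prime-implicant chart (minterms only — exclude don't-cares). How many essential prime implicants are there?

[col 0] 00000, 00011*, 01010*, 01011*, 01101*, 01111*, 10001*, 10100*, 10101*, 10110*, 10111*, 11001*, 11100*, 11101*
[col 1] -1101, 0-011, 01-11, 0101-, 011-1, 1-001*, 1-100*, 1-101*, 10-01*, 101-0*, 101-1*, 1010-*, 1011-*, 11-01*, 1110-*
[col 2] 1--01, 1-10-, 101--
Prime implicants: -1101, 0-011, 00000, 01-11, 0101-, 011-1, 1--01, 1-10-, 101--
PI chart (minterm → PIs covering it):
  0 | 00000  (sole → essential)
  3 | 0-011  (sole → essential)
  10 | 0101-  (sole → essential)
  11 | 0-011,01-11,0101-
  13 | -1101,011-1
  15 | 01-11,011-1
  17 | 1--01  (sole → essential)
  20 | 1-10-,101--
  21 | 1--01,1-10-,101--
  22 | 101--  (sole → essential)
  23 | 101--  (sole → essential)
  25 | 1--01  (sole → essential)
  29 | -1101,1--01,1-10-
Essential prime implicants: 0-011, 00000, 0101-, 1--01, 101--

5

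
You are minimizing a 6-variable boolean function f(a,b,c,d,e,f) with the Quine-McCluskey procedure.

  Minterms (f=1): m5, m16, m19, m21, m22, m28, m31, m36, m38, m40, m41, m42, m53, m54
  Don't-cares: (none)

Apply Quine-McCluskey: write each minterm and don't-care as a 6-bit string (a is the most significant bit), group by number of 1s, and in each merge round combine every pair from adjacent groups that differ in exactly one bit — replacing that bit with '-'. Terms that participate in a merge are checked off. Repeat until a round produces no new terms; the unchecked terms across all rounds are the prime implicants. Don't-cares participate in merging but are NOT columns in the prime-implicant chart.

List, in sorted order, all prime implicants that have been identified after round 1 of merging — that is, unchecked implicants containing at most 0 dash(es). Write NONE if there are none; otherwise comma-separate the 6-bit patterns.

Round 0: 000101✓ 010000 010011 010101✓ 010110✓ 011100 011111 100100✓ 100110✓ 101000✓ 101001✓ 101010✓ 110101✓ 110110✓
Round 1: -10101 -10110 0-0101 1-0110 1001-0 1010-0 10100-
PIs = {-10101, -10110, 0-0101, 010000, 010011, 011100, 011111, 1-0110, 1001-0, 1010-0, 10100-}

010000, 010011, 011100, 011111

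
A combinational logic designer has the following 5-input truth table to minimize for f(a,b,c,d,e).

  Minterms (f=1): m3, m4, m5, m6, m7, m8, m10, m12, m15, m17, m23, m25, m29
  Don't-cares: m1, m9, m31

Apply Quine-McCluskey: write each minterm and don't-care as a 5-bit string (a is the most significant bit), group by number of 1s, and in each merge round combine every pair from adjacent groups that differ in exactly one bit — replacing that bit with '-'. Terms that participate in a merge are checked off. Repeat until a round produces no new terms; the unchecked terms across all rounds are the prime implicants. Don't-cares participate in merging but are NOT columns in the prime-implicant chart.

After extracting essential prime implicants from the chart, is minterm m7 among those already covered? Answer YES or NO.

YES

size-2^0 implicants → 00001(✓)  00011(✓)  00100(✓)  00101(✓)  00110(✓)  00111(✓)  01000(✓)  01001(✓)  01010(✓)  01100(✓)  01111(✓)  10001(✓)  10111(✓)  11001(✓)  11101(✓)  11111(✓)
size-2^1 implicants → -0001(✓)  -0111(✓)  -1001(✓)  -1111(✓)  0-001(✓)  0-100  0-111(✓)  00-01(✓)  00-11(✓)  000-1(✓)  001-0(✓)  001-1(✓)  0010-(✓)  0011-(✓)  01-00  010-0  0100-  1-001(✓)  1-111(✓)  11-01  111-1
size-2^2 implicants → --001  --111  00--1  001--
Unchecked terms (primes): --001, --111, 0-100, 00--1, 001--, 01-00, 010-0, 0100-, 11-01, 111-1
Minterm coverage:
  m3 ⊆ 00--1 [E]
  m4 ⊆ 0-100,001--
  m5 ⊆ 00--1,001--
  m6 ⊆ 001-- [E]
  m7 ⊆ --111,00--1,001--
  m8 ⊆ 01-00,010-0,0100-
  m10 ⊆ 010-0 [E]
  m12 ⊆ 0-100,01-00
  m15 ⊆ --111 [E]
  m17 ⊆ --001 [E]
  m23 ⊆ --111 [E]
  m25 ⊆ --001,11-01
  m29 ⊆ 11-01,111-1
E = {--001, --111, 00--1, 001--, 010-0}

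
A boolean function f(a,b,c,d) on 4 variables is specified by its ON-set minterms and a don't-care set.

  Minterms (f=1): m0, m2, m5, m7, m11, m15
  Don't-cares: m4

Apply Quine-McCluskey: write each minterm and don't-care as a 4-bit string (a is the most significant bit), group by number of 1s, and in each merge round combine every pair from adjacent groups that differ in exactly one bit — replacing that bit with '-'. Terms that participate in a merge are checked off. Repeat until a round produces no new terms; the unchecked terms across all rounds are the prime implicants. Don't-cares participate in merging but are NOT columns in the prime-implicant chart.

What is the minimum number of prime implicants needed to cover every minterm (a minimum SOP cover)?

3

size-2^0 implicants → 0000(✓)  0010(✓)  0100(✓)  0101(✓)  0111(✓)  1011(✓)  1111(✓)
size-2^1 implicants → -111  0-00  00-0  01-1  010-  1-11
Unchecked terms (primes): -111, 0-00, 00-0, 01-1, 010-, 1-11
Minterm coverage:
  m0 ⊆ 0-00,00-0
  m2 ⊆ 00-0 [E]
  m5 ⊆ 01-1,010-
  m7 ⊆ -111,01-1
  m11 ⊆ 1-11 [E]
  m15 ⊆ -111,1-11
E = {00-0, 1-11}
Petrick residual → 01-1
Cover = a'b'd' + a'bd + acd  |cover|=3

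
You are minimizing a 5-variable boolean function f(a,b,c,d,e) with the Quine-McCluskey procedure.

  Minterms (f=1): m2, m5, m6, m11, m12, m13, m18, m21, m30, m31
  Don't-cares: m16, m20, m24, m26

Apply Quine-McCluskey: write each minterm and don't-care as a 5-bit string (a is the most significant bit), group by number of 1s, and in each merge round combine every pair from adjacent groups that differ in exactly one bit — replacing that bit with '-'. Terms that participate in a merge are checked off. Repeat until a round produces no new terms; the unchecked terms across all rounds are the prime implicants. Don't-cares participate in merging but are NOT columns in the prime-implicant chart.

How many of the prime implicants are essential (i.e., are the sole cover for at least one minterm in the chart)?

4

size-2^0 implicants → 00010(✓)  00101(✓)  00110(✓)  01011  01100(✓)  01101(✓)  10000(✓)  10010(✓)  10100(✓)  10101(✓)  11000(✓)  11010(✓)  11110(✓)  11111(✓)
size-2^1 implicants → -0010  -0101  0-101  00-10  0110-  1-000(✓)  1-010(✓)  10-00  100-0(✓)  1010-  11-10  110-0(✓)  1111-
size-2^2 implicants → 1-0-0
Unchecked terms (primes): -0010, -0101, 0-101, 00-10, 01011, 0110-, 1-0-0, 10-00, 1010-, 11-10, 1111-
Minterm coverage:
  m2 ⊆ -0010,00-10
  m5 ⊆ -0101,0-101
  m6 ⊆ 00-10 [E]
  m11 ⊆ 01011 [E]
  m12 ⊆ 0110- [E]
  m13 ⊆ 0-101,0110-
  m18 ⊆ -0010,1-0-0
  m21 ⊆ -0101,1010-
  m30 ⊆ 11-10,1111-
  m31 ⊆ 1111- [E]
E = {00-10, 01011, 0110-, 1111-}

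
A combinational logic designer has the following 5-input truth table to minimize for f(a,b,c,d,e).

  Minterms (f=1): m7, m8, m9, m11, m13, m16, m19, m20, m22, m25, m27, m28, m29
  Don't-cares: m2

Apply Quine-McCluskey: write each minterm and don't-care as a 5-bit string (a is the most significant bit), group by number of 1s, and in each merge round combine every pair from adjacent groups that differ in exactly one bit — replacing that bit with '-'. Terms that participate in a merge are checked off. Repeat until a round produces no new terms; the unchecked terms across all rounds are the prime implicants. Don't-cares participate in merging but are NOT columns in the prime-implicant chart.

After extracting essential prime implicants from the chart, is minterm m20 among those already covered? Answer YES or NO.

YES

size-2^0 implicants → 00010  00111  01000(✓)  01001(✓)  01011(✓)  01101(✓)  10000(✓)  10011(✓)  10100(✓)  10110(✓)  11001(✓)  11011(✓)  11100(✓)  11101(✓)
size-2^1 implicants → -1001(✓)  -1011(✓)  -1101(✓)  01-01(✓)  010-1(✓)  0100-  1-011  1-100  10-00  101-0  11-01(✓)  110-1(✓)  1110-
size-2^2 implicants → -1-01  -10-1
Unchecked terms (primes): -1-01, -10-1, 00010, 00111, 0100-, 1-011, 1-100, 10-00, 101-0, 1110-
Minterm coverage:
  m7 ⊆ 00111 [E]
  m8 ⊆ 0100- [E]
  m9 ⊆ -1-01,-10-1,0100-
  m11 ⊆ -10-1 [E]
  m13 ⊆ -1-01 [E]
  m16 ⊆ 10-00 [E]
  m19 ⊆ 1-011 [E]
  m20 ⊆ 1-100,10-00,101-0
  m22 ⊆ 101-0 [E]
  m25 ⊆ -1-01,-10-1
  m27 ⊆ -10-1,1-011
  m28 ⊆ 1-100,1110-
  m29 ⊆ -1-01,1110-
E = {-1-01, -10-1, 00111, 0100-, 1-011, 10-00, 101-0}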